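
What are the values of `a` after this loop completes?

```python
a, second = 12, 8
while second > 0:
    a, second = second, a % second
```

GCD of 12 and 8
`a` takes the values: 12 → 8 → 4

Answer: 4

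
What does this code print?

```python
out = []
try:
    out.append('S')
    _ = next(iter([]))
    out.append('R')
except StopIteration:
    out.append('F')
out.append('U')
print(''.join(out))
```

Execution trace: 'S' (try body) → 'F' (except StopIteration) → 'U' (after the try/except). Output: SFU

Answer: SFU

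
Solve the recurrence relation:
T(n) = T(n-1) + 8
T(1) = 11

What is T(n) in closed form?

Unrolling: T(n) = T(1) + 8·(n-1) = 11 + 8(n-1) = 8n + 3.

Answer: T(n) = 8n + 3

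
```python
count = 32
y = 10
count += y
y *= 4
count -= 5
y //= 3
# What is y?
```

Trace:
`count = 32` → count = 32
`y = 10` → y = 10
`count += y` → count = 42
`y *= 4` → y = 40
`count -= 5` → count = 37
`y //= 3` → y = 13
So y = 13

Answer: 13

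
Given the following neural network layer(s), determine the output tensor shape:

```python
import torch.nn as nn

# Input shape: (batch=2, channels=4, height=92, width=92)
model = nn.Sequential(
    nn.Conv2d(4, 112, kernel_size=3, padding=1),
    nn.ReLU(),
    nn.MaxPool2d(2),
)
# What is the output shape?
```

Input: (2, 4, 92, 92) -> after Conv2d: (2, 112, 92, 92) -> after ReLU: (2, 112, 92, 92) -> Output: (2, 112, 46, 46)

Answer: (2, 112, 46, 46)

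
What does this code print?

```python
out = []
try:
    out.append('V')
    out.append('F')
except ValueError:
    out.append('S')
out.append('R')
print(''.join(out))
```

Execution trace: 'V' (try body) → 'F' (try body, no exception) → 'R' (after the try/except). Output: VFR

Answer: VFR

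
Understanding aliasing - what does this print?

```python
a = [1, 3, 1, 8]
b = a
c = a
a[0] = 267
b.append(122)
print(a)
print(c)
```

Key concept: multiple aliases.
Step by step:
`a = [1, 3, 1, 8]` → a = [1, 3, 1, 8]
`b = a` → b = [1, 3, 1, 8] (same object as a)
`c = a` → c = [1, 3, 1, 8] (same object as a, b)
`a[0] = 267` → a = [267, 3, 1, 8] (same object as b, c); b = [267, 3, 1, 8] (same object as a, c); c = [267, 3, 1, 8] (same object as a, b)
`b.append(122)` → a = [267, 3, 1, 8, 122] (same object as b, c); b = [267, 3, 1, 8, 122] (same object as a, c); c = [267, 3, 1, 8, 122] (same object as a, b)
`print(a)` → prints [267, 3, 1, 8, 122]
`print(c)` → prints [267, 3, 1, 8, 122]

Answer:
[267, 3, 1, 8, 122]
[267, 3, 1, 8, 122]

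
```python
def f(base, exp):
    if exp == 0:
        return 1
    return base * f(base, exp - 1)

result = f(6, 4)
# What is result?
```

f(6, 4) = 6 * 6 * 6 * 6 = 1296

Answer: 1296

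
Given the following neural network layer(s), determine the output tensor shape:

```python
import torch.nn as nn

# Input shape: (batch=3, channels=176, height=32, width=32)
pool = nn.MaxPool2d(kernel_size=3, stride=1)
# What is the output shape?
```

Input: (3, 176, 32, 32) -> Output: (3, 176, 30, 30)

Answer: (3, 176, 30, 30)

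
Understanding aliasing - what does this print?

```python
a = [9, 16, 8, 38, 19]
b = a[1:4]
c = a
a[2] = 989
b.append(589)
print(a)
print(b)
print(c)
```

Key concept: slice vs alias.
Step by step:
`a = [9, 16, 8, 38, 19]` → a = [9, 16, 8, 38, 19]
`b = a[1:4]` → b = [16, 8, 38]
`c = a` → c = [9, 16, 8, 38, 19] (same object as a)
`a[2] = 989` → a = [9, 16, 989, 38, 19] (same object as c); c = [9, 16, 989, 38, 19] (same object as a)
`b.append(589)` → b = [16, 8, 38, 589]
`print(a)` → prints [9, 16, 989, 38, 19]
`print(b)` → prints [16, 8, 38, 589]
`print(c)` → prints [9, 16, 989, 38, 19]

Answer:
[9, 16, 989, 38, 19]
[16, 8, 38, 589]
[9, 16, 989, 38, 19]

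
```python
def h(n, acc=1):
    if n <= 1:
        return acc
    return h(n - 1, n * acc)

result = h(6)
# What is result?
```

Accumulator trace (n, acc): (6, 1) -> (5, 6) -> (4, 30) -> (3, 120) -> (2, 360) -> (1, 720) -> return 720

Answer: 720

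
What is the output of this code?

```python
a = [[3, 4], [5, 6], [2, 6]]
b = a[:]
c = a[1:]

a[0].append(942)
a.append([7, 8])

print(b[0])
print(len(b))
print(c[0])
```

Key concept: slice with nested mutation.
Step by step:
`a = [[3, 4], [5, 6], [2, 6]]` → a = [[3, 4], [5, 6], [2, 6]]
`b = a[:]` → b = [[3, 4], [5, 6], [2, 6]]
`c = a[1:]` → c = [[5, 6], [2, 6]]
`a[0].append(942)` → a = [[3, 4, 942], [5, 6], [2, 6]]; b = [[3, 4, 942], [5, 6], [2, 6]]
`a.append([7, 8])` → a = [[3, 4, 942], [5, 6], [2, 6], [7, 8]]
`print(b[0])` → prints [3, 4, 942]
`print(len(b))` → prints 3
`print(c[0])` → prints [5, 6]

Answer:
[3, 4, 942]
3
[5, 6]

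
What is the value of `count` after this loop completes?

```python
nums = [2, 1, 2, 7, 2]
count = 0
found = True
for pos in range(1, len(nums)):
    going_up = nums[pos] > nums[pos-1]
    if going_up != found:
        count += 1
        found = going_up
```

Count direction changes in [2, 1, 2, 7, 2]
`count` takes the values: 0 → 1 → 2 → 3

Answer: 3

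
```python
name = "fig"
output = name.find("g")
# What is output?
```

Trace:
`name = "fig"` → name = 'fig'
`output = name.find("g")` → output = 2
So output = 2

Answer: 2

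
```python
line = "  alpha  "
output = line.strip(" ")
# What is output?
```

Trace:
`line = "  alpha  "` → line = '  alpha  '
`output = line.strip(" ")` → output = 'alpha'
So output = 'alpha'

Answer: 'alpha'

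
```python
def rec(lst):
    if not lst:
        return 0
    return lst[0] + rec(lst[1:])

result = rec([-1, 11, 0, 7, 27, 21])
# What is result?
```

(-1) + 11 + 0 + 7 + 27 + 21 + 0 = 65

Answer: 65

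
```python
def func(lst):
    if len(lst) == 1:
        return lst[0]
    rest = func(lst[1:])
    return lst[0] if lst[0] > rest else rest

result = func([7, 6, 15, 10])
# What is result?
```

Recursive max over [7, 6, 15, 10] = 15

Answer: 15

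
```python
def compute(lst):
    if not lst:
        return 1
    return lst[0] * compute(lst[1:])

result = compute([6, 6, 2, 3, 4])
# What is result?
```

Product over [6, 6, 2, 3, 4] = 6 * 6 * 2 * 3 * 4 = 864

Answer: 864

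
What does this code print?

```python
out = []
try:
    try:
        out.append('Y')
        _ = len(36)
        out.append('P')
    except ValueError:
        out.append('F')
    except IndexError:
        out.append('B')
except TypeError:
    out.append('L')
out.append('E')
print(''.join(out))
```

Execution trace: 'Y' (try body) → 'L' (outer except TypeError) → 'E' (after the try/except). Output: YLE

Answer: YLE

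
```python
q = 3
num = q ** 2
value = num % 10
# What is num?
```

Trace:
`q = 3` → q = 3
`num = q ** 2` → num = 9
`value = num % 10` → value = 9
So num = 9

Answer: 9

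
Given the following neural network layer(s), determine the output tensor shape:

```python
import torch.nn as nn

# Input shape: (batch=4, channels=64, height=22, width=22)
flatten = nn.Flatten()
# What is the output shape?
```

Input: (4, 64, 22, 22) -> Output: (4, 30976)

Answer: (4, 30976)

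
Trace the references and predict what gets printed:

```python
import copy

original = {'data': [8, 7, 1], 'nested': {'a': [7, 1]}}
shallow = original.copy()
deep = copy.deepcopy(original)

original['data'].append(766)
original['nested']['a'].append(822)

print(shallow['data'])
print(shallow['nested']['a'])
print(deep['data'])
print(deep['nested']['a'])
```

Key concept: comparing shallow vs deep copy.
Step by step:
`original = {'data': [8, 7, 1], 'nested': {'a': [7, 1]}}` → original = {'data': [8, 7, 1], 'nested': {'a': [7, 1]}}
`shallow = original.copy()` → shallow = {'data': [8, 7, 1], 'nested': {'a': [7, 1]}}
`deep = copy.deepcopy(original)` → deep = {'data': [8, 7, 1], 'nested': {'a': [7, 1]}}
`original['data'].append(766)` → original = {'data': [8, 7, 1, 766], 'nested': {'a': [7, 1]}}; shallow = {'data': [8, 7, 1, 766], 'nested': {'a': [7, 1]}}
`original['nested']['a'].append(822)` → original = {'data': [8, 7, 1, 766], 'nested': {'a': [7, 1, 822]}}; shallow = {'data': [8, 7, 1, 766], 'nested': {'a': [7, 1, 822]}}
`print(shallow['data'])` → prints [8, 7, 1, 766]
`print(shallow['nested']['a'])` → prints [7, 1, 822]
`print(deep['data'])` → prints [8, 7, 1]
`print(deep['nested']['a'])` → prints [7, 1]

Answer:
[8, 7, 1, 766]
[7, 1, 822]
[8, 7, 1]
[7, 1]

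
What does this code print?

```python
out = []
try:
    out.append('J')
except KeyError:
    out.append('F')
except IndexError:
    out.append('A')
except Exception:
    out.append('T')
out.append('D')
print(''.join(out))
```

Execution trace: 'J' (try body, no exception) → 'D' (after the try/except). Output: JD

Answer: JD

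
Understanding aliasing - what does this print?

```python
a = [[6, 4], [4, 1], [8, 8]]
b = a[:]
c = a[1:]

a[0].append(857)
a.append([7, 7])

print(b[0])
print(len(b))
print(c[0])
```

Key concept: slice with nested mutation.
Step by step:
`a = [[6, 4], [4, 1], [8, 8]]` → a = [[6, 4], [4, 1], [8, 8]]
`b = a[:]` → b = [[6, 4], [4, 1], [8, 8]]
`c = a[1:]` → c = [[4, 1], [8, 8]]
`a[0].append(857)` → a = [[6, 4, 857], [4, 1], [8, 8]]; b = [[6, 4, 857], [4, 1], [8, 8]]
`a.append([7, 7])` → a = [[6, 4, 857], [4, 1], [8, 8], [7, 7]]
`print(b[0])` → prints [6, 4, 857]
`print(len(b))` → prints 3
`print(c[0])` → prints [4, 1]

Answer:
[6, 4, 857]
3
[4, 1]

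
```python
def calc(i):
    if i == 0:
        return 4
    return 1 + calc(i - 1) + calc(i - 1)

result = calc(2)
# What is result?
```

calc(i) = 1 + 2·calc(i-1), calc(0)=4. Closed form: (4+1)·2^2 - 1 = 19.

Answer: 19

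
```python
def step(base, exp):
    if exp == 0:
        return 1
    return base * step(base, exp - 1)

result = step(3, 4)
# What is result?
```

step(3, 4) = 3 * 3 * 3 * 3 = 81

Answer: 81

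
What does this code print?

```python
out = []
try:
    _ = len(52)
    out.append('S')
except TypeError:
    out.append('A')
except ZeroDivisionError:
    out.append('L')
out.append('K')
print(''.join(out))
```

Execution trace: 'A' (except TypeError) → 'K' (after the try/except). Output: AK

Answer: AK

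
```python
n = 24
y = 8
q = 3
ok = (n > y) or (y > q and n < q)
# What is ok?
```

Trace:
`n = 24` → n = 24
`y = 8` → y = 8
`q = 3` → q = 3
`ok = (n > y) or (y > q and n < q)` → ok = True
So ok = True

Answer: True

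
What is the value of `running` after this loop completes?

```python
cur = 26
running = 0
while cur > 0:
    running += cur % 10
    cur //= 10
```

Sum digits of 26
`running` takes the values: 0 → 6 → 8

Answer: 8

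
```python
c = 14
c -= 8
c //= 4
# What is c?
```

Trace:
`c = 14` → c = 14
`c -= 8` → c = 6
`c //= 4` → c = 1
So c = 1

Answer: 1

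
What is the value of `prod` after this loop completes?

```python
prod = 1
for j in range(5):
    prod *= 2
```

2^5 = 32
`prod` takes the values: 1 → 2 → 4 → 8 → 16 → 32

Answer: 32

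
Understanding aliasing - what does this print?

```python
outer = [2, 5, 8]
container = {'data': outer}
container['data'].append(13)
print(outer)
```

Key concept: dict holds reference to list.
Step by step:
`outer = [2, 5, 8]` → outer = [2, 5, 8]
`container = {'data': outer}` → container = {'data': [2, 5, 8]}
`container['data'].append(13)` → outer = [2, 5, 8, 13]; container = {'data': [2, 5, 8, 13]}
`print(outer)` → prints [2, 5, 8, 13]

Answer: [2, 5, 8, 13]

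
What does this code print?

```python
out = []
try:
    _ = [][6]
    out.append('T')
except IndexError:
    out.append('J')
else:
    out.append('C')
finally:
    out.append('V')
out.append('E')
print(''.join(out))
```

Execution trace: 'J' (except IndexError) → 'V' (finally) → 'E' (after the try/except). Output: JVE

Answer: JVE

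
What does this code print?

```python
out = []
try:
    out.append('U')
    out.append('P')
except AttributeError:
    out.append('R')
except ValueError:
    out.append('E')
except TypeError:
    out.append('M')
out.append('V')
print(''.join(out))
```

Execution trace: 'U' (try body) → 'P' (try body, no exception) → 'V' (after the try/except). Output: UPV

Answer: UPV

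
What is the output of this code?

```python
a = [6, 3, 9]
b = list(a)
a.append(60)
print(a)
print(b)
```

Key concept: list() constructor creates copy.
Step by step:
`a = [6, 3, 9]` → a = [6, 3, 9]
`b = list(a)` → b = [6, 3, 9]
`a.append(60)` → a = [6, 3, 9, 60]
`print(a)` → prints [6, 3, 9, 60]
`print(b)` → prints [6, 3, 9]

Answer:
[6, 3, 9, 60]
[6, 3, 9]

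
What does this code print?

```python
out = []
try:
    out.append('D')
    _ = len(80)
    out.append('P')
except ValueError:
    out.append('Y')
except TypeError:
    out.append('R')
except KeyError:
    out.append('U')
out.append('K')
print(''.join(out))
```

Execution trace: 'D' (try body) → 'R' (except TypeError) → 'K' (after the try/except). Output: DRK

Answer: DRK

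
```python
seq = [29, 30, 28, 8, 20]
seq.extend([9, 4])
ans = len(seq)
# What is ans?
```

Trace:
`seq = [29, 30, 28, 8, 20]` → seq = [29, 30, 28, 8, 20]
`seq.extend([9, 4])` → seq = [29, 30, 28, 8, 20, 9, 4]
`ans = len(seq)` → ans = 7
So ans = 7

Answer: 7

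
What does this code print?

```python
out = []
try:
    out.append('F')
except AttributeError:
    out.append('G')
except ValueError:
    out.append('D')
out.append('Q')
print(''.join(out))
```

Execution trace: 'F' (try body, no exception) → 'Q' (after the try/except). Output: FQ

Answer: FQ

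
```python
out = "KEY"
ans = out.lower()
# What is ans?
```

Trace:
`out = "KEY"` → out = 'KEY'
`ans = out.lower()` → ans = 'key'
So ans = 'key'

Answer: 'key'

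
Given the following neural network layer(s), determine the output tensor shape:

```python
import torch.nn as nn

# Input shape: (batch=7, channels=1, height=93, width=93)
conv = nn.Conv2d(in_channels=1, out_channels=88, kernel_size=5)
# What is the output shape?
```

Input: (7, 1, 93, 93) -> Output: (7, 88, 89, 89)

Answer: (7, 88, 89, 89)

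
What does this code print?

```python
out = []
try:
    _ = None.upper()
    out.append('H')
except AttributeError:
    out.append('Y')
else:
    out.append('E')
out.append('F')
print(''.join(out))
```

Execution trace: 'Y' (except AttributeError) → 'F' (after the try/except). Output: YF

Answer: YF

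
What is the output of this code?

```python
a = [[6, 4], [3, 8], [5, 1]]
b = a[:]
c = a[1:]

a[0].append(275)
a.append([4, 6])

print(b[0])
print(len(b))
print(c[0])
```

Key concept: slice with nested mutation.
Step by step:
`a = [[6, 4], [3, 8], [5, 1]]` → a = [[6, 4], [3, 8], [5, 1]]
`b = a[:]` → b = [[6, 4], [3, 8], [5, 1]]
`c = a[1:]` → c = [[3, 8], [5, 1]]
`a[0].append(275)` → a = [[6, 4, 275], [3, 8], [5, 1]]; b = [[6, 4, 275], [3, 8], [5, 1]]
`a.append([4, 6])` → a = [[6, 4, 275], [3, 8], [5, 1], [4, 6]]
`print(b[0])` → prints [6, 4, 275]
`print(len(b))` → prints 3
`print(c[0])` → prints [3, 8]

Answer:
[6, 4, 275]
3
[3, 8]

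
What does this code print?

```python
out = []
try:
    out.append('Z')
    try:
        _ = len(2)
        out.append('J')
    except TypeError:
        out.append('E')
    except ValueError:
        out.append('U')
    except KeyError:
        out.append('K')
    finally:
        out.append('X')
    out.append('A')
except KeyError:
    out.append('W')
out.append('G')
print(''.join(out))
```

Execution trace: 'Z' (try body) → 'E' (inner except TypeError) → 'X' (inner finally) → 'A' (try body, no exception) → 'G' (after the try/except). Output: ZEXAG

Answer: ZEXAG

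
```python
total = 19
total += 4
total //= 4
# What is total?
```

Trace:
`total = 19` → total = 19
`total += 4` → total = 23
`total //= 4` → total = 5
So total = 5

Answer: 5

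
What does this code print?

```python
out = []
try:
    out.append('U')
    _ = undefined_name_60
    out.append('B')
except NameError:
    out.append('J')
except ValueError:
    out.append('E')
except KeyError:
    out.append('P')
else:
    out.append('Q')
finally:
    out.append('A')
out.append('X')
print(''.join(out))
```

Execution trace: 'U' (try body) → 'J' (except NameError) → 'A' (finally) → 'X' (after the try/except). Output: UJAX

Answer: UJAX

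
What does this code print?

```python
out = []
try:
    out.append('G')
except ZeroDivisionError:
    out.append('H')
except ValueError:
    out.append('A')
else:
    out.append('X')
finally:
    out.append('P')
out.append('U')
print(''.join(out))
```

Execution trace: 'G' (try body, no exception) → 'X' (else) → 'P' (finally) → 'U' (after the try/except). Output: GXPU

Answer: GXPU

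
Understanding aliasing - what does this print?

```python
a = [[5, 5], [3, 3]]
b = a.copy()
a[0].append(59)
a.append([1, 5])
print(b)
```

Key concept: shallow copy with nested lists.
Step by step:
`a = [[5, 5], [3, 3]]` → a = [[5, 5], [3, 3]]
`b = a.copy()` → b = [[5, 5], [3, 3]]
`a[0].append(59)` → a = [[5, 5, 59], [3, 3]]; b = [[5, 5, 59], [3, 3]]
`a.append([1, 5])` → a = [[5, 5, 59], [3, 3], [1, 5]]
`print(b)` → prints [[5, 5, 59], [3, 3]]

Answer: [[5, 5, 59], [3, 3]]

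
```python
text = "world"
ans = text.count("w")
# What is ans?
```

Trace:
`text = "world"` → text = 'world'
`ans = text.count("w")` → ans = 1
So ans = 1

Answer: 1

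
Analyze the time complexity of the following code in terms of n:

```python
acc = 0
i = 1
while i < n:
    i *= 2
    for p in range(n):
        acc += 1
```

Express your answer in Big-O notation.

Each loop level contributes: log n × n. Multiplying the contributions gives O(n log n).

Answer: O(n log n)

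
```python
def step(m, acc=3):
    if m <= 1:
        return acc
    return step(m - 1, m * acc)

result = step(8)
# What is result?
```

Accumulator trace (n, acc): (8, 3) -> (7, 24) -> (6, 168) -> (5, 1008) -> (4, 5040) -> (3, 20160) -> (2, 60480) -> (1, 120960) -> return 120960

Answer: 120960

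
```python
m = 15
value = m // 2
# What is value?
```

Trace:
`m = 15` → m = 15
`value = m // 2` → value = 7
So value = 7

Answer: 7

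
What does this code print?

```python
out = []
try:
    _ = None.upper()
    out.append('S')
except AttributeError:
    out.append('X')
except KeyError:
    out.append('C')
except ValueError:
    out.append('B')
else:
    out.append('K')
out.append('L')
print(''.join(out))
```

Execution trace: 'X' (except AttributeError) → 'L' (after the try/except). Output: XL

Answer: XL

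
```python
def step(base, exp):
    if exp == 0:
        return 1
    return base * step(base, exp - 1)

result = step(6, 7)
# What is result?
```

step(6, 7) = 6 * 6 * 6 * 6 * 6 * 6 * 6 = 279936

Answer: 279936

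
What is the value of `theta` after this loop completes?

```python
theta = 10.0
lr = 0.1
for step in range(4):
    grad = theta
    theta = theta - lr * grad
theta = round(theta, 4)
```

Gradient descent: w = 10.0 * (1 - 0.1)^4
`theta` takes the values: 10.0 → 9.0 → 8.1 → 7.29 → 6.561

Answer: 6.561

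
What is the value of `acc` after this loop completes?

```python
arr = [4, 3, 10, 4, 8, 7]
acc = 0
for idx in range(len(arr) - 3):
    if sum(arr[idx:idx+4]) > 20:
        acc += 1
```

Count windows with sum > 20
`acc` takes the values: 0 → 1 → 2 → 3

Answer: 3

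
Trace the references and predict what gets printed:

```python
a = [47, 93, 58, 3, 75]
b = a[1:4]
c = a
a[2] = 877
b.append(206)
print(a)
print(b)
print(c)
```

Key concept: slice vs alias.
Step by step:
`a = [47, 93, 58, 3, 75]` → a = [47, 93, 58, 3, 75]
`b = a[1:4]` → b = [93, 58, 3]
`c = a` → c = [47, 93, 58, 3, 75] (same object as a)
`a[2] = 877` → a = [47, 93, 877, 3, 75] (same object as c); c = [47, 93, 877, 3, 75] (same object as a)
`b.append(206)` → b = [93, 58, 3, 206]
`print(a)` → prints [47, 93, 877, 3, 75]
`print(b)` → prints [93, 58, 3, 206]
`print(c)` → prints [47, 93, 877, 3, 75]

Answer:
[47, 93, 877, 3, 75]
[93, 58, 3, 206]
[47, 93, 877, 3, 75]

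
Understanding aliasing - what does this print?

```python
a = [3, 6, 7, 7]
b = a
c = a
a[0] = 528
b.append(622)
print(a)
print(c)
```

Key concept: multiple aliases.
Step by step:
`a = [3, 6, 7, 7]` → a = [3, 6, 7, 7]
`b = a` → b = [3, 6, 7, 7] (same object as a)
`c = a` → c = [3, 6, 7, 7] (same object as a, b)
`a[0] = 528` → a = [528, 6, 7, 7] (same object as b, c); b = [528, 6, 7, 7] (same object as a, c); c = [528, 6, 7, 7] (same object as a, b)
`b.append(622)` → a = [528, 6, 7, 7, 622] (same object as b, c); b = [528, 6, 7, 7, 622] (same object as a, c); c = [528, 6, 7, 7, 622] (same object as a, b)
`print(a)` → prints [528, 6, 7, 7, 622]
`print(c)` → prints [528, 6, 7, 7, 622]

Answer:
[528, 6, 7, 7, 622]
[528, 6, 7, 7, 622]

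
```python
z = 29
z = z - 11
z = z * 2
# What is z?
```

Trace:
`z = 29` → z = 29
`z = z - 11` → z = 18
`z = z * 2` → z = 36
So z = 36

Answer: 36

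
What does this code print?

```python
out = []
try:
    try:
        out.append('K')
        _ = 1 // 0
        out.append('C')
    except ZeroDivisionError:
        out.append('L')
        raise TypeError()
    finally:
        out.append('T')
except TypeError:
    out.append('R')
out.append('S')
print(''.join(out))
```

Execution trace: 'K' (inner try body) → 'L' (inner except ZeroDivisionError) → 'T' (inner finally) → 'R' (outer except TypeError) → 'S' (after the try/except). Output: KLTRS

Answer: KLTRS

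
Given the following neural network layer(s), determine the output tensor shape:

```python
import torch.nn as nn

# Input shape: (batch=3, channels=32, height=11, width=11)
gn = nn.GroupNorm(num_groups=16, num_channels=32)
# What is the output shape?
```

Input: (3, 32, 11, 11) -> Output: (3, 32, 11, 11)

Answer: (3, 32, 11, 11)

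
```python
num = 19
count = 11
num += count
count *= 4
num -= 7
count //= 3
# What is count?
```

Trace:
`num = 19` → num = 19
`count = 11` → count = 11
`num += count` → num = 30
`count *= 4` → count = 44
`num -= 7` → num = 23
`count //= 3` → count = 14
So count = 14

Answer: 14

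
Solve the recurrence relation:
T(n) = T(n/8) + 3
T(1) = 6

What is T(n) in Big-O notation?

Each step divides n by 8 and adds 3. After log_8(n) steps we reach T(1)=6. So T(n) = 3·log_8(n) + 6 = O(log n).

Answer: O(log n)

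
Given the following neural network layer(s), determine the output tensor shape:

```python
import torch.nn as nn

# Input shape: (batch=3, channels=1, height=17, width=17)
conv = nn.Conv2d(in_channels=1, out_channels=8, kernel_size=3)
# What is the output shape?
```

Input: (3, 1, 17, 17) -> Output: (3, 8, 15, 15)

Answer: (3, 8, 15, 15)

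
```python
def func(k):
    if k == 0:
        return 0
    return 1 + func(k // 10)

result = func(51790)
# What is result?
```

Count of digits of 51790: 5

Answer: 5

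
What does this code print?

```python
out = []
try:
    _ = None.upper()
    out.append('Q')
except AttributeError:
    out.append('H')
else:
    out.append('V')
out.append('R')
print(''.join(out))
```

Execution trace: 'H' (except AttributeError) → 'R' (after the try/except). Output: HR

Answer: HR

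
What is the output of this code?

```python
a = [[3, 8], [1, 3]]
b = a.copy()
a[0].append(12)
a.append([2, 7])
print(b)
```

Key concept: shallow copy with nested lists.
Step by step:
`a = [[3, 8], [1, 3]]` → a = [[3, 8], [1, 3]]
`b = a.copy()` → b = [[3, 8], [1, 3]]
`a[0].append(12)` → a = [[3, 8, 12], [1, 3]]; b = [[3, 8, 12], [1, 3]]
`a.append([2, 7])` → a = [[3, 8, 12], [1, 3], [2, 7]]
`print(b)` → prints [[3, 8, 12], [1, 3]]

Answer: [[3, 8, 12], [1, 3]]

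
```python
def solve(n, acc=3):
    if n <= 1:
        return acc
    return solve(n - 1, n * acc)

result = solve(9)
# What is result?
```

Accumulator trace (n, acc): (9, 3) -> (8, 27) -> (7, 216) -> (6, 1512) -> (5, 9072) -> (4, 45360) -> (3, 181440) -> (2, 544320) -> (1, 1088640) -> return 1088640

Answer: 1088640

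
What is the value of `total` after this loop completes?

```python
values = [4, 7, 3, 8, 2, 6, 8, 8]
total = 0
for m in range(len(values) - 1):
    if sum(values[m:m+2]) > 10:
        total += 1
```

Count windows with sum > 10
`total` takes the values: 0 → 1 → 2 → 3 → 4

Answer: 4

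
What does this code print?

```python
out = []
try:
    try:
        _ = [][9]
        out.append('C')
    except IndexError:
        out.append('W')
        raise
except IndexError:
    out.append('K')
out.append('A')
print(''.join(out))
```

Execution trace: 'W' (inner except IndexError) → 'K' (outer except IndexError) → 'A' (after the try/except). Output: WKA

Answer: WKA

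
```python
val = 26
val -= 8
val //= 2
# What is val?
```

Trace:
`val = 26` → val = 26
`val -= 8` → val = 18
`val //= 2` → val = 9
So val = 9

Answer: 9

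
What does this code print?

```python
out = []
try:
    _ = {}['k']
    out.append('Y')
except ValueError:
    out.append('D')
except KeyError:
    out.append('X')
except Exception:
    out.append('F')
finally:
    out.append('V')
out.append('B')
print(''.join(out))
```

Execution trace: 'X' (except KeyError) → 'V' (finally) → 'B' (after the try/except). Output: XVB

Answer: XVB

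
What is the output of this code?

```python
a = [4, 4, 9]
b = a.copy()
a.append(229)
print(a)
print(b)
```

Key concept: list.copy() creates independent copy.
Step by step:
`a = [4, 4, 9]` → a = [4, 4, 9]
`b = a.copy()` → b = [4, 4, 9]
`a.append(229)` → a = [4, 4, 9, 229]
`print(a)` → prints [4, 4, 9, 229]
`print(b)` → prints [4, 4, 9]

Answer:
[4, 4, 9, 229]
[4, 4, 9]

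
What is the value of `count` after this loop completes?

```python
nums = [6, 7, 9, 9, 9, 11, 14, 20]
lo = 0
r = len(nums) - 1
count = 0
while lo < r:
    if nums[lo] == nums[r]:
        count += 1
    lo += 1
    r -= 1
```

Count matching pairs from ends
`count` takes the values: 0 → 1

Answer: 1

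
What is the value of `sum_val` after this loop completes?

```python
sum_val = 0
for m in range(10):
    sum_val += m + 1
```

Start at 0, add 1 to 10 = 55
`sum_val` takes the values: 0 → 1 → 3 → 6 → 10 → 15 → 21 → 28 → 36 → 45 → 55

Answer: 55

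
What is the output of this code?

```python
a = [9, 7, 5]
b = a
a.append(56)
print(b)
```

Key concept: basic list aliasing.
Step by step:
`a = [9, 7, 5]` → a = [9, 7, 5]
`b = a` → b = [9, 7, 5] (same object as a)
`a.append(56)` → a = [9, 7, 5, 56] (same object as b); b = [9, 7, 5, 56] (same object as a)
`print(b)` → prints [9, 7, 5, 56]

Answer: [9, 7, 5, 56]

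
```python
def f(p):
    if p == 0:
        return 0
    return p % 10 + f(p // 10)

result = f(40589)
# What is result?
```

Sum of digits of 40589: 9 + 8 + 5 + 0 + 4 = 26

Answer: 26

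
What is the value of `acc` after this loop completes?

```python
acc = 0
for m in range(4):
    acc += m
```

Sum of 0 to 3 = 6
`acc` takes the values: 0 → 1 → 3 → 6

Answer: 6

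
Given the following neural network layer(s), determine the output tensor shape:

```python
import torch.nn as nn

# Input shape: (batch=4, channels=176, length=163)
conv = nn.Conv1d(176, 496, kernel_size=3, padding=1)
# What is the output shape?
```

Input: (4, 176, 163) -> Output: (4, 496, 163)

Answer: (4, 496, 163)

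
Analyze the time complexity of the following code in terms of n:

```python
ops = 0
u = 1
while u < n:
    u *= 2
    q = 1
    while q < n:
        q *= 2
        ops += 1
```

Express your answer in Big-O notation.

Each loop level contributes: log n × log n. Multiplying the contributions gives O(log² n).

Answer: O(log² n)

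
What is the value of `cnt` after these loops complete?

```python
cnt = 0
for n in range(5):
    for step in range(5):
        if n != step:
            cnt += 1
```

5² - 5 (exclude diagonal)
`cnt` takes the values: 0 → 1 → 2 → 3 → 4 → 5 → 6 → 7 → 8 → 9 → 10 → 11 → 12 → 13 → 14 → 15 → 16 → 17 → 18 → 19 → 20

Answer: 20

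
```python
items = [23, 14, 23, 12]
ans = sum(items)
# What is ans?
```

Trace:
`items = [23, 14, 23, 12]` → items = [23, 14, 23, 12]
`ans = sum(items)` → ans = 72
So ans = 72

Answer: 72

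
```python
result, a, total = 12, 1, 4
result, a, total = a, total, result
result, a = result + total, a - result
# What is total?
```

Trace:
`result, a, total = 12, 1, 4` → result = 12; a = 1; total = 4
`result, a, total = a, total, result` → result = 1; a = 4; total = 12
`result, a = result + total, a - result` → result = 13; a = 3
So total = 12

Answer: 12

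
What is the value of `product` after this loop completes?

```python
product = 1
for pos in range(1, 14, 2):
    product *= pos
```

Product of 1, 3, 5, ... up to 13
`product` takes the values: 1 → 3 → 15 → 105 → 945 → 10395 → 135135

Answer: 135135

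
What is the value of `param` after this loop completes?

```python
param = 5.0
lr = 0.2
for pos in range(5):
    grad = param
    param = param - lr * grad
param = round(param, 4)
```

Gradient descent: w = 5.0 * (1 - 0.2)^5
`param` takes the values: 5.0 → 4.0 → 3.2 → 2.56 → 2.048 → 1.6384

Answer: 1.6384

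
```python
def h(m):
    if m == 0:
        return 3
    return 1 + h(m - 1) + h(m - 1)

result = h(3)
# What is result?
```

h(m) = 1 + 2·h(m-1), h(0)=3. Closed form: (3+1)·2^3 - 1 = 31.

Answer: 31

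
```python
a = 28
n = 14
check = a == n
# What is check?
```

Trace:
`a = 28` → a = 28
`n = 14` → n = 14
`check = a == n` → check = False
So check = False

Answer: False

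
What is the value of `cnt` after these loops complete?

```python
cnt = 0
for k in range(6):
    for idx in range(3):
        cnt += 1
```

6 * 3 = 18
`cnt` takes the values: 0 → 1 → 2 → 3 → 4 → 5 → 6 → 7 → 8 → 9 → 10 → 11 → 12 → 13 → 14 → 15 → 16 → 17 → 18

Answer: 18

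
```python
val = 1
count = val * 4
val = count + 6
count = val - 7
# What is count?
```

Trace:
`val = 1` → val = 1
`count = val * 4` → count = 4
`val = count + 6` → val = 10
`count = val - 7` → count = 3
So count = 3

Answer: 3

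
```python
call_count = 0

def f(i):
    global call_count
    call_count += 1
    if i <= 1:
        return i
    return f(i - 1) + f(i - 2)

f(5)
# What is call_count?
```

Calls(i) = 1 + Calls(i-1) + Calls(i-2); Calls(0)=Calls(1)=1. For i=5 this gives 15.

Answer: 15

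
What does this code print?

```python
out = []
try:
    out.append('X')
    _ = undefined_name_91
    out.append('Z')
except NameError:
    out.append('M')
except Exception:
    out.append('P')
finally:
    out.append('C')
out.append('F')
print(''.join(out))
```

Execution trace: 'X' (try body) → 'M' (except NameError) → 'C' (finally) → 'F' (after the try/except). Output: XMCF

Answer: XMCF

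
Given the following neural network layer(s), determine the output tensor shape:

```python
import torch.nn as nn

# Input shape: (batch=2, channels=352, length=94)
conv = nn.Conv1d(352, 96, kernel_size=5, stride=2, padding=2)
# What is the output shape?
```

Input: (2, 352, 94) -> Output: (2, 96, 47)

Answer: (2, 96, 47)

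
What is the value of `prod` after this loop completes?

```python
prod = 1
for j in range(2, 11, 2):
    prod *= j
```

Product of even numbers 2 to 10
`prod` takes the values: 1 → 2 → 8 → 48 → 384 → 3840

Answer: 3840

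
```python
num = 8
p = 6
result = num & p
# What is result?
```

Trace:
`num = 8` → num = 8
`p = 6` → p = 6
`result = num & p` → result = 0
So result = 0

Answer: 0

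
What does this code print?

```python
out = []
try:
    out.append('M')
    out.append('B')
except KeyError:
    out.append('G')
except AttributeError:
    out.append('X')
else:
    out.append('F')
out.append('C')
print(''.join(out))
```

Execution trace: 'M' (try body) → 'B' (try body, no exception) → 'F' (else) → 'C' (after the try/except). Output: MBFC

Answer: MBFC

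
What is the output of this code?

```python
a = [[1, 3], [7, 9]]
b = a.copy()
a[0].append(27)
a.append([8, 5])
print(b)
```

Key concept: shallow copy with nested lists.
Step by step:
`a = [[1, 3], [7, 9]]` → a = [[1, 3], [7, 9]]
`b = a.copy()` → b = [[1, 3], [7, 9]]
`a[0].append(27)` → a = [[1, 3, 27], [7, 9]]; b = [[1, 3, 27], [7, 9]]
`a.append([8, 5])` → a = [[1, 3, 27], [7, 9], [8, 5]]
`print(b)` → prints [[1, 3, 27], [7, 9]]

Answer: [[1, 3, 27], [7, 9]]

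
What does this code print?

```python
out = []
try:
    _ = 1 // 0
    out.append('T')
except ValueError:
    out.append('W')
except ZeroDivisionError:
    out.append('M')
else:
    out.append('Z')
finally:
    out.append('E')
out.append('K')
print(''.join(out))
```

Execution trace: 'M' (except ZeroDivisionError) → 'E' (finally) → 'K' (after the try/except). Output: MEK

Answer: MEK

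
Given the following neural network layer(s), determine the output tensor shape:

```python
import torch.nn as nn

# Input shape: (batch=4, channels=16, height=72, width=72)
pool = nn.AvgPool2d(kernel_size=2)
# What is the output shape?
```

Input: (4, 16, 72, 72) -> Output: (4, 16, 36, 36)

Answer: (4, 16, 36, 36)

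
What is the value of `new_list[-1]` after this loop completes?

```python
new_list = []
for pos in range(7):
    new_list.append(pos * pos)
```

Last element of squares 0 to 6
`new_list` takes the values: [] → [0] → [0, 1] → [0, 1, 4] → [0, 1, 4, 9] → [0, 1, 4, 9, 16] → [0, 1, 4, 9, 16, 25] → [0, 1, 4, 9, 16, 25, 36]
So `new_list[-1]` = 36

Answer: 36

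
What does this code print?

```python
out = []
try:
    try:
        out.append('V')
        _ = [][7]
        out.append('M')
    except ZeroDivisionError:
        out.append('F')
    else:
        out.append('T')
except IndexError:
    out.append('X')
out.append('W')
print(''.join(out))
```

Execution trace: 'V' (try body) → 'X' (outer except IndexError) → 'W' (after the try/except). Output: VXW

Answer: VXW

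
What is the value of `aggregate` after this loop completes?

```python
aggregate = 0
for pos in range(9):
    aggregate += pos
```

Sum of 0 to 8 = 36
`aggregate` takes the values: 0 → 1 → 3 → 6 → 10 → 15 → 21 → 28 → 36

Answer: 36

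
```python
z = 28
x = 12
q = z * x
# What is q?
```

Trace:
`z = 28` → z = 28
`x = 12` → x = 12
`q = z * x` → q = 336
So q = 336

Answer: 336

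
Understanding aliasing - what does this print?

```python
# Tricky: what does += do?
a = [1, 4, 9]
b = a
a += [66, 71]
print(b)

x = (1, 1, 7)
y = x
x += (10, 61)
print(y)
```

Key concept: += behavior differs for mutable vs immutable.
Step by step:
`a = [1, 4, 9]` → a = [1, 4, 9]
`b = a` → b = [1, 4, 9] (same object as a)
`a += [66, 71]` → a = [1, 4, 9, 66, 71] (same object as b); b = [1, 4, 9, 66, 71] (same object as a)
`print(b)` → prints [1, 4, 9, 66, 71]
`x = (1, 1, 7)` → x = (1, 1, 7)
`y = x` → y = (1, 1, 7)
`x += (10, 61)` → x = (1, 1, 7, 10, 61)
`print(y)` → prints (1, 1, 7)

Answer:
[1, 4, 9, 66, 71]
(1, 1, 7)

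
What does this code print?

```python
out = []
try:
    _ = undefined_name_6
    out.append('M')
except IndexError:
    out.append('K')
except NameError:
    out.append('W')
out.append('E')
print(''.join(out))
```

Execution trace: 'W' (except NameError) → 'E' (after the try/except). Output: WE

Answer: WE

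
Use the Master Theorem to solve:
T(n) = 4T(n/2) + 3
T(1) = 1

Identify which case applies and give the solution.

a=4, b=2, f(n)=3. log_2(4) = 2. Since c=0 < 2, Case 1 applies: T(n) = Θ(n^log_b(a)) = O(n^2).

Answer: O(n^2) - Case 1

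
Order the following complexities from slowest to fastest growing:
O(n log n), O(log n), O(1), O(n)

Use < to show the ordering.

Ordered by growth rate: O(1) < O(log n) < O(n) < O(n log n)

Answer: O(1) < O(log n) < O(n) < O(n log n)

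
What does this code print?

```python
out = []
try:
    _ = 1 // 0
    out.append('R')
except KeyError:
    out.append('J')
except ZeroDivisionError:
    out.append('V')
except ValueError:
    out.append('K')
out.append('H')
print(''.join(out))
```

Execution trace: 'V' (except ZeroDivisionError) → 'H' (after the try/except). Output: VH

Answer: VH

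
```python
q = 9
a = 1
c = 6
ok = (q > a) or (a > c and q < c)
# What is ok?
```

Trace:
`q = 9` → q = 9
`a = 1` → a = 1
`c = 6` → c = 6
`ok = (q > a) or (a > c and q < c)` → ok = True
So ok = True

Answer: True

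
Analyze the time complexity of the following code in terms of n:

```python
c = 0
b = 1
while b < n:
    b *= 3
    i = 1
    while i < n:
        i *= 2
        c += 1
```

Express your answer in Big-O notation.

Each loop level contributes: log n × log n. Multiplying the contributions gives O(log² n).

Answer: O(log² n)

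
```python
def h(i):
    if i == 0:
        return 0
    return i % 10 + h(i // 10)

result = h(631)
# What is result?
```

Sum of digits of 631: 1 + 3 + 6 = 10

Answer: 10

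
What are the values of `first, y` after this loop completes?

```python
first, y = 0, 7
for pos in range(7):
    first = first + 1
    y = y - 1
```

first goes 0→7, y goes 7→0
`first, y` takes the values: (0, 7) → (1, 7) → (1, 6) → (2, 6) → (2, 5) → (3, 5) → (3, 4) → (4, 4) → (4, 3) → (5, 3) → (5, 2) → (6, 2) → (6, 1) → (7, 1) → (7, 0)

Answer: 7, 0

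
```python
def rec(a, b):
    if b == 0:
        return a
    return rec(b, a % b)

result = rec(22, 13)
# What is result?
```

rec(22, 13) -> rec(13, 9) -> rec(9, 4) -> rec(4, 1) -> rec(1, 0) -> 1

Answer: 1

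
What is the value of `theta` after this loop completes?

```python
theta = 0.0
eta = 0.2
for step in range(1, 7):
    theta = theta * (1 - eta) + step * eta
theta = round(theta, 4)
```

Moving average with lr=0.2
`theta` takes the values: 0.0 → 0.2 → 0.56 → 1.048 → 1.6384 → 2.31072 → 3.048576 → 3.0486

Answer: 3.0486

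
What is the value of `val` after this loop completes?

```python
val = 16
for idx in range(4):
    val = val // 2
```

Halve 4 times: 16 // 2^4 = 1
`val` takes the values: 16 → 8 → 4 → 2 → 1

Answer: 1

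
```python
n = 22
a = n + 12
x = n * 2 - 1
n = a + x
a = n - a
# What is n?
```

Trace:
`n = 22` → n = 22
`a = n + 12` → a = 34
`x = n * 2 - 1` → x = 43
`n = a + x` → n = 77
`a = n - a` → a = 43
So n = 77

Answer: 77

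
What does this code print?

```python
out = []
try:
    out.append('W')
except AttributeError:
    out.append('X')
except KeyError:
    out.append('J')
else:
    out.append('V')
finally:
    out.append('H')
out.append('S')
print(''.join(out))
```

Execution trace: 'W' (try body, no exception) → 'V' (else) → 'H' (finally) → 'S' (after the try/except). Output: WVHS

Answer: WVHS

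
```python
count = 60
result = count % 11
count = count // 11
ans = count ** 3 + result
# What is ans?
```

Trace:
`count = 60` → count = 60
`result = count % 11` → result = 5
`count = count // 11` → count = 5
`ans = count ** 3 + result` → ans = 130
So ans = 130

Answer: 130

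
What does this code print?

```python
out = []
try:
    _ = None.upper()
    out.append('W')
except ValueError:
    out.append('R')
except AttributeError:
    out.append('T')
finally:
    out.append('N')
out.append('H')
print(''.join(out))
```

Execution trace: 'T' (except AttributeError) → 'N' (finally) → 'H' (after the try/except). Output: TNH

Answer: TNH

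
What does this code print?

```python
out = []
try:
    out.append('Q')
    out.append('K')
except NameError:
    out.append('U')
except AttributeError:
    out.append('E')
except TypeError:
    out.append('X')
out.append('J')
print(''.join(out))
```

Execution trace: 'Q' (try body) → 'K' (try body, no exception) → 'J' (after the try/except). Output: QKJ

Answer: QKJ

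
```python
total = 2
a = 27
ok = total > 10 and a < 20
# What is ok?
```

Trace:
`total = 2` → total = 2
`a = 27` → a = 27
`ok = total > 10 and a < 20` → ok = False
So ok = False

Answer: False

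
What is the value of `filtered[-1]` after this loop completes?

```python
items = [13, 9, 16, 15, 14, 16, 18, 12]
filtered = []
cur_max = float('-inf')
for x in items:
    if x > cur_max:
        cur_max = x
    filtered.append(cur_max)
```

Running max ends at 18
`filtered` takes the values: [] → [13] → [13, 13] → [13, 13, 16] → [13, 13, 16, 16] → [13, 13, 16, 16, 16] → [13, 13, 16, 16, 16, 16] → [13, 13, 16, 16, 16, 16, 18] → [13, 13, 16, 16, 16, 16, 18, 18]
So `filtered[-1]` = 18

Answer: 18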